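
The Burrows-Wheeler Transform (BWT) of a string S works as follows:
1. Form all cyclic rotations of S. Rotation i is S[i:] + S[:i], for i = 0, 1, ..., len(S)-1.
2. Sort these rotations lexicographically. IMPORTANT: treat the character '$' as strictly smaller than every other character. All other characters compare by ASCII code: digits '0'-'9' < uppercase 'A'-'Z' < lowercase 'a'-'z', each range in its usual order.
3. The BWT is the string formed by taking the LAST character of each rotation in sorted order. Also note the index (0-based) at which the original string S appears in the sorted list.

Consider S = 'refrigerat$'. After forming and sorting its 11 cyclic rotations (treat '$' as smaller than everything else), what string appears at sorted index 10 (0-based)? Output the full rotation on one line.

All 11 rotations (rotation i = S[i:]+S[:i]):
  rot[0] = refrigerat$
  rot[1] = efrigerat$r
  rot[2] = frigerat$re
  rot[3] = rigerat$ref
  rot[4] = igerat$refr
  rot[5] = gerat$refri
  rot[6] = erat$refrig
  rot[7] = rat$refrige
  rot[8] = at$refriger
  rot[9] = t$refrigera
  rot[10] = $refrigerat
Sorted (with $ < everything):
  sorted[0] = $refrigerat
  sorted[1] = at$refriger
  sorted[2] = efrigerat$r
  sorted[3] = erat$refrig
  sorted[4] = frigerat$re
  sorted[5] = gerat$refri
  sorted[6] = igerat$refr
  sorted[7] = rat$refrige
  sorted[8] = refrigerat$
  sorted[9] = rigerat$ref
  sorted[10] = t$refrigera
sorted[10] = t$refrigera

Answer: t$refrigera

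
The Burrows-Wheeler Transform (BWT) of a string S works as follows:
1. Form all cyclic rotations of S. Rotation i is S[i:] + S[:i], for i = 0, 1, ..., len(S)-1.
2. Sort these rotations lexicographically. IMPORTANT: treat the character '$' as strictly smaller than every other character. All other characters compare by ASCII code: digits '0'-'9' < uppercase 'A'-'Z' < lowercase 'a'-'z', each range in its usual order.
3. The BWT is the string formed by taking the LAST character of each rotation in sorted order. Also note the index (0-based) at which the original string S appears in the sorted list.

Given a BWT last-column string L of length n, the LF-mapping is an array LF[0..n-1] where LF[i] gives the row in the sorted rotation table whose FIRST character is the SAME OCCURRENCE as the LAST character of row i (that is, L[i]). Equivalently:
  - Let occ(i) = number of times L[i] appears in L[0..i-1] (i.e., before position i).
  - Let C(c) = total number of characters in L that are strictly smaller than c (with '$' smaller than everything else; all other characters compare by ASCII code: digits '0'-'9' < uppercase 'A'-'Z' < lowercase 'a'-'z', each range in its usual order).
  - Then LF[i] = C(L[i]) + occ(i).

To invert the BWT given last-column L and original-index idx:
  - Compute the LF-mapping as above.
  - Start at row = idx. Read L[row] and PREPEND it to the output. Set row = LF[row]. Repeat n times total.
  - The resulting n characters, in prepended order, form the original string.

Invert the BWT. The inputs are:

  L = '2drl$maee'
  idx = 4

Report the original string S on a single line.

LF mapping: 1 3 8 6 0 7 2 4 5
Walk LF starting at row 4, prepending L[row]:
  step 1: row=4, L[4]='$', prepend. Next row=LF[4]=0
  step 2: row=0, L[0]='2', prepend. Next row=LF[0]=1
  step 3: row=1, L[1]='d', prepend. Next row=LF[1]=3
  step 4: row=3, L[3]='l', prepend. Next row=LF[3]=6
  step 5: row=6, L[6]='a', prepend. Next row=LF[6]=2
  step 6: row=2, L[2]='r', prepend. Next row=LF[2]=8
  step 7: row=8, L[8]='e', prepend. Next row=LF[8]=5
  step 8: row=5, L[5]='m', prepend. Next row=LF[5]=7
  step 9: row=7, L[7]='e', prepend. Next row=LF[7]=4
Reversed output: emerald2$

Answer: emerald2$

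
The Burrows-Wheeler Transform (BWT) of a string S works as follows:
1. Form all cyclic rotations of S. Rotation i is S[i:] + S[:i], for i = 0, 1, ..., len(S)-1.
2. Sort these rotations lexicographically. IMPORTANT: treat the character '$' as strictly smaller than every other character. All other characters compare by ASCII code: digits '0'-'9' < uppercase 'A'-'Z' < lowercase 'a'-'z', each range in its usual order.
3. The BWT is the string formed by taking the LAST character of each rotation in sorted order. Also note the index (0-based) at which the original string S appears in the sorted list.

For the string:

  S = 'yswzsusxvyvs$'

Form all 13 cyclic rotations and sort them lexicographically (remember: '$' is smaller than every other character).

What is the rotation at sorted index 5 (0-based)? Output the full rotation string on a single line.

All 13 rotations (rotation i = S[i:]+S[:i]):
  rot[0] = yswzsusxvyvs$
  rot[1] = swzsusxvyvs$y
  rot[2] = wzsusxvyvs$ys
  rot[3] = zsusxvyvs$ysw
  rot[4] = susxvyvs$yswz
  rot[5] = usxvyvs$yswzs
  rot[6] = sxvyvs$yswzsu
  rot[7] = xvyvs$yswzsus
  rot[8] = vyvs$yswzsusx
  rot[9] = yvs$yswzsusxv
  rot[10] = vs$yswzsusxvy
  rot[11] = s$yswzsusxvyv
  rot[12] = $yswzsusxvyvs
Sorted (with $ < everything):
  sorted[0] = $yswzsusxvyvs
  sorted[1] = s$yswzsusxvyv
  sorted[2] = susxvyvs$yswz
  sorted[3] = swzsusxvyvs$y
  sorted[4] = sxvyvs$yswzsu
  sorted[5] = usxvyvs$yswzs
  sorted[6] = vs$yswzsusxvy
  sorted[7] = vyvs$yswzsusx
  sorted[8] = wzsusxvyvs$ys
  sorted[9] = xvyvs$yswzsus
  sorted[10] = yswzsusxvyvs$
  sorted[11] = yvs$yswzsusxv
  sorted[12] = zsusxvyvs$ysw
sorted[5] = usxvyvs$yswzs

Answer: usxvyvs$yswzs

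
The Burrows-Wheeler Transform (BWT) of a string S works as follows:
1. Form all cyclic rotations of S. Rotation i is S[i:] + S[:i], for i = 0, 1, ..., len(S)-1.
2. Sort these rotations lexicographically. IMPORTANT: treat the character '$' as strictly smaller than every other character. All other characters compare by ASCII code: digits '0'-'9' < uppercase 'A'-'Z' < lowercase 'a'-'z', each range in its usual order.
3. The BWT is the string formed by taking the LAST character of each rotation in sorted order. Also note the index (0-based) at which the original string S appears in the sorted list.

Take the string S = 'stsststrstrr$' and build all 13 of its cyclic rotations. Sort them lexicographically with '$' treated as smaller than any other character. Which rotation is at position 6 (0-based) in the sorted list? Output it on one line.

All 13 rotations (rotation i = S[i:]+S[:i]):
  rot[0] = stsststrstrr$
  rot[1] = tsststrstrr$s
  rot[2] = sststrstrr$st
  rot[3] = ststrstrr$sts
  rot[4] = tstrstrr$stss
  rot[5] = strstrr$stsst
  rot[6] = trstrr$stssts
  rot[7] = rstrr$stsstst
  rot[8] = strr$stsststr
  rot[9] = trr$stsststrs
  rot[10] = rr$stsststrst
  rot[11] = r$stsststrstr
  rot[12] = $stsststrstrr
Sorted (with $ < everything):
  sorted[0] = $stsststrstrr
  sorted[1] = r$stsststrstr
  sorted[2] = rr$stsststrst
  sorted[3] = rstrr$stsstst
  sorted[4] = sststrstrr$st
  sorted[5] = strr$stsststr
  sorted[6] = strstrr$stsst
  sorted[7] = stsststrstrr$
  sorted[8] = ststrstrr$sts
  sorted[9] = trr$stsststrs
  sorted[10] = trstrr$stssts
  sorted[11] = tsststrstrr$s
  sorted[12] = tstrstrr$stss
sorted[6] = strstrr$stsst

Answer: strstrr$stsst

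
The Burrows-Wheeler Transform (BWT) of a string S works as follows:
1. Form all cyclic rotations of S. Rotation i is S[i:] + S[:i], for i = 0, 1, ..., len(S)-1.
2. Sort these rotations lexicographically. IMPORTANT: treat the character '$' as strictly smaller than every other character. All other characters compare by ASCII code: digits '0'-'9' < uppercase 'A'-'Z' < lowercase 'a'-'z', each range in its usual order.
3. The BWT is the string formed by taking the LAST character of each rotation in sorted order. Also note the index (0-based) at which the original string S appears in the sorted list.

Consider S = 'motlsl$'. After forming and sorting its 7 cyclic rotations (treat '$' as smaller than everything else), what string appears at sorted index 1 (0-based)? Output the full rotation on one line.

Answer: l$motls

Derivation:
All 7 rotations (rotation i = S[i:]+S[:i]):
  rot[0] = motlsl$
  rot[1] = otlsl$m
  rot[2] = tlsl$mo
  rot[3] = lsl$mot
  rot[4] = sl$motl
  rot[5] = l$motls
  rot[6] = $motlsl
Sorted (with $ < everything):
  sorted[0] = $motlsl
  sorted[1] = l$motls
  sorted[2] = lsl$mot
  sorted[3] = motlsl$
  sorted[4] = otlsl$m
  sorted[5] = sl$motl
  sorted[6] = tlsl$mo
sorted[1] = l$motls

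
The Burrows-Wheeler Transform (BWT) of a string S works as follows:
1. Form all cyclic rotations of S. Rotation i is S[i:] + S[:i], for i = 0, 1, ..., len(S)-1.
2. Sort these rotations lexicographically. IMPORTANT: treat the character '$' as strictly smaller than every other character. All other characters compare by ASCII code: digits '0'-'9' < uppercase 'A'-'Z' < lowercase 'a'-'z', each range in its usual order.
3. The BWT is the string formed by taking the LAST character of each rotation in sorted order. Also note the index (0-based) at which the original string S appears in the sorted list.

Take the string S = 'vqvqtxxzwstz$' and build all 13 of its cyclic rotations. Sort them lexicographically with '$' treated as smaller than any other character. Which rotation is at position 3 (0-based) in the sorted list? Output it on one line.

All 13 rotations (rotation i = S[i:]+S[:i]):
  rot[0] = vqvqtxxzwstz$
  rot[1] = qvqtxxzwstz$v
  rot[2] = vqtxxzwstz$vq
  rot[3] = qtxxzwstz$vqv
  rot[4] = txxzwstz$vqvq
  rot[5] = xxzwstz$vqvqt
  rot[6] = xzwstz$vqvqtx
  rot[7] = zwstz$vqvqtxx
  rot[8] = wstz$vqvqtxxz
  rot[9] = stz$vqvqtxxzw
  rot[10] = tz$vqvqtxxzws
  rot[11] = z$vqvqtxxzwst
  rot[12] = $vqvqtxxzwstz
Sorted (with $ < everything):
  sorted[0] = $vqvqtxxzwstz
  sorted[1] = qtxxzwstz$vqv
  sorted[2] = qvqtxxzwstz$v
  sorted[3] = stz$vqvqtxxzw
  sorted[4] = txxzwstz$vqvq
  sorted[5] = tz$vqvqtxxzws
  sorted[6] = vqtxxzwstz$vq
  sorted[7] = vqvqtxxzwstz$
  sorted[8] = wstz$vqvqtxxz
  sorted[9] = xxzwstz$vqvqt
  sorted[10] = xzwstz$vqvqtx
  sorted[11] = z$vqvqtxxzwst
  sorted[12] = zwstz$vqvqtxx
sorted[3] = stz$vqvqtxxzw

Answer: stz$vqvqtxxzw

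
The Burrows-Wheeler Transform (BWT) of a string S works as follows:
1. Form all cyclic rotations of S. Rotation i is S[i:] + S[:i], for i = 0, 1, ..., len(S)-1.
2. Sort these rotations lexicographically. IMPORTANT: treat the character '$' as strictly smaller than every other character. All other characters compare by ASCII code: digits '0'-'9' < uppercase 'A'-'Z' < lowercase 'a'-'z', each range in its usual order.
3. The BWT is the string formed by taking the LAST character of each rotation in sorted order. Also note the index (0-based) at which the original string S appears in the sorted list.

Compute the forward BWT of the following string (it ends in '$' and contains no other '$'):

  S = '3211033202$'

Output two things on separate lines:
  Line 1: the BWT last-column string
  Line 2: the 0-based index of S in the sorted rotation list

All 11 rotations (rotation i = S[i:]+S[:i]):
  rot[0] = 3211033202$
  rot[1] = 211033202$3
  rot[2] = 11033202$32
  rot[3] = 1033202$321
  rot[4] = 033202$3211
  rot[5] = 33202$32110
  rot[6] = 3202$321103
  rot[7] = 202$3211033
  rot[8] = 02$32110332
  rot[9] = 2$321103320
  rot[10] = $3211033202
Sorted (with $ < everything):
  sorted[0] = $3211033202  (last char: '2')
  sorted[1] = 02$32110332  (last char: '2')
  sorted[2] = 033202$3211  (last char: '1')
  sorted[3] = 1033202$321  (last char: '1')
  sorted[4] = 11033202$32  (last char: '2')
  sorted[5] = 2$321103320  (last char: '0')
  sorted[6] = 202$3211033  (last char: '3')
  sorted[7] = 211033202$3  (last char: '3')
  sorted[8] = 3202$321103  (last char: '3')
  sorted[9] = 3211033202$  (last char: '$')
  sorted[10] = 33202$32110  (last char: '0')
Last column: 221120333$0
Original string S is at sorted index 9

Answer: 221120333$0
9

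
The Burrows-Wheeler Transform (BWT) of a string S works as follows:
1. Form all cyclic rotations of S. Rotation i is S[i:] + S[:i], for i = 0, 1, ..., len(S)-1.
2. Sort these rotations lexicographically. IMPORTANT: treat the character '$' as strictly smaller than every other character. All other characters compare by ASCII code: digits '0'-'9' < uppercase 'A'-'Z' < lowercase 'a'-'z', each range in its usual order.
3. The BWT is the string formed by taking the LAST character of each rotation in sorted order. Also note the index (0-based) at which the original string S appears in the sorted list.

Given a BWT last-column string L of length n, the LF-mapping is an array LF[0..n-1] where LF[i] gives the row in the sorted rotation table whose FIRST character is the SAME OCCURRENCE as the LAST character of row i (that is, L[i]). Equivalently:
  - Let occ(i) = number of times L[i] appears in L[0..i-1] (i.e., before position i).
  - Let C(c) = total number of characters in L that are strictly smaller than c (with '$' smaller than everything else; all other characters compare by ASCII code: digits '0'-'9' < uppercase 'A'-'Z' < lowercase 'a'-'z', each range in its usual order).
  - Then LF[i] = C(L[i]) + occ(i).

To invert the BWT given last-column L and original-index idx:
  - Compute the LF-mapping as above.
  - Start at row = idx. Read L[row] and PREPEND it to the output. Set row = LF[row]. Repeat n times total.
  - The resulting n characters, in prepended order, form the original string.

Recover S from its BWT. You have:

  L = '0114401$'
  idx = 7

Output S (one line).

Answer: 4101410$

Derivation:
LF mapping: 1 3 4 6 7 2 5 0
Walk LF starting at row 7, prepending L[row]:
  step 1: row=7, L[7]='$', prepend. Next row=LF[7]=0
  step 2: row=0, L[0]='0', prepend. Next row=LF[0]=1
  step 3: row=1, L[1]='1', prepend. Next row=LF[1]=3
  step 4: row=3, L[3]='4', prepend. Next row=LF[3]=6
  step 5: row=6, L[6]='1', prepend. Next row=LF[6]=5
  step 6: row=5, L[5]='0', prepend. Next row=LF[5]=2
  step 7: row=2, L[2]='1', prepend. Next row=LF[2]=4
  step 8: row=4, L[4]='4', prepend. Next row=LF[4]=7
Reversed output: 4101410$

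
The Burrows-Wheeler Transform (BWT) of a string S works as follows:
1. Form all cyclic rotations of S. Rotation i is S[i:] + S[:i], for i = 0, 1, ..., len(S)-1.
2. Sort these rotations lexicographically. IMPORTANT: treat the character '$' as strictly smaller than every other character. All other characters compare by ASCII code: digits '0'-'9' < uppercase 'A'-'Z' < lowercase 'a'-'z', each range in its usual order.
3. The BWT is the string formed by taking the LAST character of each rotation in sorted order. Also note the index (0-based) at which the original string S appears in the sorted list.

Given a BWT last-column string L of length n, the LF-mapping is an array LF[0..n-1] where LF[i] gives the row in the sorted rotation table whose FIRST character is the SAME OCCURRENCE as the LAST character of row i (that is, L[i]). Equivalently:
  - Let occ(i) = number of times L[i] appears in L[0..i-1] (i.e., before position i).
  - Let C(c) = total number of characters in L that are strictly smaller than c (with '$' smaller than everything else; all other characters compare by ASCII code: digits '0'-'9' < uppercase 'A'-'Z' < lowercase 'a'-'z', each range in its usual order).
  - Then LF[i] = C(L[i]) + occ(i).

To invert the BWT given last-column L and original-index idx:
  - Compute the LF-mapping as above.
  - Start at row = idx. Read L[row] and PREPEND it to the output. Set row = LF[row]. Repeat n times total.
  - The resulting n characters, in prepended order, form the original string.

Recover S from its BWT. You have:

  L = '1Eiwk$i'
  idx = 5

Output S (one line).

LF mapping: 1 2 3 6 5 0 4
Walk LF starting at row 5, prepending L[row]:
  step 1: row=5, L[5]='$', prepend. Next row=LF[5]=0
  step 2: row=0, L[0]='1', prepend. Next row=LF[0]=1
  step 3: row=1, L[1]='E', prepend. Next row=LF[1]=2
  step 4: row=2, L[2]='i', prepend. Next row=LF[2]=3
  step 5: row=3, L[3]='w', prepend. Next row=LF[3]=6
  step 6: row=6, L[6]='i', prepend. Next row=LF[6]=4
  step 7: row=4, L[4]='k', prepend. Next row=LF[4]=5
Reversed output: kiwiE1$

Answer: kiwiE1$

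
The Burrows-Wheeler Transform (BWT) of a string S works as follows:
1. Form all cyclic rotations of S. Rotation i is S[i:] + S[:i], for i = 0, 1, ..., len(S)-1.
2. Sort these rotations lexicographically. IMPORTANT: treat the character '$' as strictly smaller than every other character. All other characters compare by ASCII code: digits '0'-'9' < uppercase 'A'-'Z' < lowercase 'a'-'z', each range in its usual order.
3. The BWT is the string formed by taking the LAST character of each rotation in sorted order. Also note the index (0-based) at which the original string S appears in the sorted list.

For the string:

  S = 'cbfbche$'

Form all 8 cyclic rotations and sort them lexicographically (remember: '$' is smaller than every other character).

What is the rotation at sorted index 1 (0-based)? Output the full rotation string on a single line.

All 8 rotations (rotation i = S[i:]+S[:i]):
  rot[0] = cbfbche$
  rot[1] = bfbche$c
  rot[2] = fbche$cb
  rot[3] = bche$cbf
  rot[4] = che$cbfb
  rot[5] = he$cbfbc
  rot[6] = e$cbfbch
  rot[7] = $cbfbche
Sorted (with $ < everything):
  sorted[0] = $cbfbche
  sorted[1] = bche$cbf
  sorted[2] = bfbche$c
  sorted[3] = cbfbche$
  sorted[4] = che$cbfb
  sorted[5] = e$cbfbch
  sorted[6] = fbche$cb
  sorted[7] = he$cbfbc
sorted[1] = bche$cbf

Answer: bche$cbf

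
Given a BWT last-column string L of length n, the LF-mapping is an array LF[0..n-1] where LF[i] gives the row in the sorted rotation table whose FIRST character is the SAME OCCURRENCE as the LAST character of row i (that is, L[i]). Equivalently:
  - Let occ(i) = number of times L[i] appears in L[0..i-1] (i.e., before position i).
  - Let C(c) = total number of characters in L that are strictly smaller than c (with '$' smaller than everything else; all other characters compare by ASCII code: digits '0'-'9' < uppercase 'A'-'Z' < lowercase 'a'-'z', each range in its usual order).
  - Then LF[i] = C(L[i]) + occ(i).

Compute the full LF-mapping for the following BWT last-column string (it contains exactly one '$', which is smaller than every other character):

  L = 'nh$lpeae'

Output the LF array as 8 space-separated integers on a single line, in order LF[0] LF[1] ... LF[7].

Answer: 6 4 0 5 7 2 1 3

Derivation:
Char counts: '$':1, 'a':1, 'e':2, 'h':1, 'l':1, 'n':1, 'p':1
C (first-col start): C('$')=0, C('a')=1, C('e')=2, C('h')=4, C('l')=5, C('n')=6, C('p')=7
L[0]='n': occ=0, LF[0]=C('n')+0=6+0=6
L[1]='h': occ=0, LF[1]=C('h')+0=4+0=4
L[2]='$': occ=0, LF[2]=C('$')+0=0+0=0
L[3]='l': occ=0, LF[3]=C('l')+0=5+0=5
L[4]='p': occ=0, LF[4]=C('p')+0=7+0=7
L[5]='e': occ=0, LF[5]=C('e')+0=2+0=2
L[6]='a': occ=0, LF[6]=C('a')+0=1+0=1
L[7]='e': occ=1, LF[7]=C('e')+1=2+1=3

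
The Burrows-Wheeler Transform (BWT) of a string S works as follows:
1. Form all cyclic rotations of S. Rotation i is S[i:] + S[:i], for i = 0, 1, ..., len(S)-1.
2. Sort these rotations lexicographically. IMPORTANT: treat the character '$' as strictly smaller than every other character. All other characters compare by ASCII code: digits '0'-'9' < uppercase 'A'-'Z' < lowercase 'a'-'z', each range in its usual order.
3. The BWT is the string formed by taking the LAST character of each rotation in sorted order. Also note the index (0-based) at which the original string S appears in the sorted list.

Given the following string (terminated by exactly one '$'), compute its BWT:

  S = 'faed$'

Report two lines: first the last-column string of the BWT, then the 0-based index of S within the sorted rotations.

All 5 rotations (rotation i = S[i:]+S[:i]):
  rot[0] = faed$
  rot[1] = aed$f
  rot[2] = ed$fa
  rot[3] = d$fae
  rot[4] = $faed
Sorted (with $ < everything):
  sorted[0] = $faed  (last char: 'd')
  sorted[1] = aed$f  (last char: 'f')
  sorted[2] = d$fae  (last char: 'e')
  sorted[3] = ed$fa  (last char: 'a')
  sorted[4] = faed$  (last char: '$')
Last column: dfea$
Original string S is at sorted index 4

Answer: dfea$
4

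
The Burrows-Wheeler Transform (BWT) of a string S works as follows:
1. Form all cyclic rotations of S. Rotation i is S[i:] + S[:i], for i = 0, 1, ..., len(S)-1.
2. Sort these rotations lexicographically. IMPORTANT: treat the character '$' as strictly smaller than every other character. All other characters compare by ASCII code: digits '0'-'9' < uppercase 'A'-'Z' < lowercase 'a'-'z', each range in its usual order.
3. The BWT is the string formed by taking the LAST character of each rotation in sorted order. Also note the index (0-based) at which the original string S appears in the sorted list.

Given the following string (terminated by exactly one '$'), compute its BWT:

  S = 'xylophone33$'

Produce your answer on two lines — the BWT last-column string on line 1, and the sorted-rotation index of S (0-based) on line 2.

Answer: 33enpyohlo$x
10

Derivation:
All 12 rotations (rotation i = S[i:]+S[:i]):
  rot[0] = xylophone33$
  rot[1] = ylophone33$x
  rot[2] = lophone33$xy
  rot[3] = ophone33$xyl
  rot[4] = phone33$xylo
  rot[5] = hone33$xylop
  rot[6] = one33$xyloph
  rot[7] = ne33$xylopho
  rot[8] = e33$xylophon
  rot[9] = 33$xylophone
  rot[10] = 3$xylophone3
  rot[11] = $xylophone33
Sorted (with $ < everything):
  sorted[0] = $xylophone33  (last char: '3')
  sorted[1] = 3$xylophone3  (last char: '3')
  sorted[2] = 33$xylophone  (last char: 'e')
  sorted[3] = e33$xylophon  (last char: 'n')
  sorted[4] = hone33$xylop  (last char: 'p')
  sorted[5] = lophone33$xy  (last char: 'y')
  sorted[6] = ne33$xylopho  (last char: 'o')
  sorted[7] = one33$xyloph  (last char: 'h')
  sorted[8] = ophone33$xyl  (last char: 'l')
  sorted[9] = phone33$xylo  (last char: 'o')
  sorted[10] = xylophone33$  (last char: '$')
  sorted[11] = ylophone33$x  (last char: 'x')
Last column: 33enpyohlo$x
Original string S is at sorted index 10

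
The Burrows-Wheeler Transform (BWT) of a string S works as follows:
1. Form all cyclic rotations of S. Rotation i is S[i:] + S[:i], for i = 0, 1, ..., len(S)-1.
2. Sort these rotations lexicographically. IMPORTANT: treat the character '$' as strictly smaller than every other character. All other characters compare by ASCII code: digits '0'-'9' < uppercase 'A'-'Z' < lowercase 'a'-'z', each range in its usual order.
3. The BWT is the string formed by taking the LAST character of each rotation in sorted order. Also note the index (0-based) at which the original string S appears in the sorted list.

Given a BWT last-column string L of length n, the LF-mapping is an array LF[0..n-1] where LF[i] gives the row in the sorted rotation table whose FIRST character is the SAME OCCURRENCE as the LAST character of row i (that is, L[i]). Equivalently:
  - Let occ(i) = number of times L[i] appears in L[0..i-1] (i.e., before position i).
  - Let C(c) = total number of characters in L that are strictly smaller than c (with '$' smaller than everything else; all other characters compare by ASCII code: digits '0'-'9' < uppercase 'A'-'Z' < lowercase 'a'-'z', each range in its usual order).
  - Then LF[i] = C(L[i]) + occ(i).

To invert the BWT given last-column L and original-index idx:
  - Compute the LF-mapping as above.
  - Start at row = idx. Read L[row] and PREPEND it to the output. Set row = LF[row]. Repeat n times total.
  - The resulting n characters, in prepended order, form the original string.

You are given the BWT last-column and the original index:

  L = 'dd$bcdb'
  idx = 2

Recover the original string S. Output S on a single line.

LF mapping: 4 5 0 1 3 6 2
Walk LF starting at row 2, prepending L[row]:
  step 1: row=2, L[2]='$', prepend. Next row=LF[2]=0
  step 2: row=0, L[0]='d', prepend. Next row=LF[0]=4
  step 3: row=4, L[4]='c', prepend. Next row=LF[4]=3
  step 4: row=3, L[3]='b', prepend. Next row=LF[3]=1
  step 5: row=1, L[1]='d', prepend. Next row=LF[1]=5
  step 6: row=5, L[5]='d', prepend. Next row=LF[5]=6
  step 7: row=6, L[6]='b', prepend. Next row=LF[6]=2
Reversed output: bddbcd$

Answer: bddbcd$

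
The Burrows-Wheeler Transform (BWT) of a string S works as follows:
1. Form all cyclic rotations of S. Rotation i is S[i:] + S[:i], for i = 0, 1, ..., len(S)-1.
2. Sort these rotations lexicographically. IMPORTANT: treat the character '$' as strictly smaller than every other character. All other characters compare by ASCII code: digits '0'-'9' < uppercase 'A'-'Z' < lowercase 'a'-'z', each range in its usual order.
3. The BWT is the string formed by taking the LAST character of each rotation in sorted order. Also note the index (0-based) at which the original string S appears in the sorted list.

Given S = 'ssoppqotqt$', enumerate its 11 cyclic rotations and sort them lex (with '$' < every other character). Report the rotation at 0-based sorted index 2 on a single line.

Answer: otqt$ssoppq

Derivation:
All 11 rotations (rotation i = S[i:]+S[:i]):
  rot[0] = ssoppqotqt$
  rot[1] = soppqotqt$s
  rot[2] = oppqotqt$ss
  rot[3] = ppqotqt$sso
  rot[4] = pqotqt$ssop
  rot[5] = qotqt$ssopp
  rot[6] = otqt$ssoppq
  rot[7] = tqt$ssoppqo
  rot[8] = qt$ssoppqot
  rot[9] = t$ssoppqotq
  rot[10] = $ssoppqotqt
Sorted (with $ < everything):
  sorted[0] = $ssoppqotqt
  sorted[1] = oppqotqt$ss
  sorted[2] = otqt$ssoppq
  sorted[3] = ppqotqt$sso
  sorted[4] = pqotqt$ssop
  sorted[5] = qotqt$ssopp
  sorted[6] = qt$ssoppqot
  sorted[7] = soppqotqt$s
  sorted[8] = ssoppqotqt$
  sorted[9] = t$ssoppqotq
  sorted[10] = tqt$ssoppqo
sorted[2] = otqt$ssoppq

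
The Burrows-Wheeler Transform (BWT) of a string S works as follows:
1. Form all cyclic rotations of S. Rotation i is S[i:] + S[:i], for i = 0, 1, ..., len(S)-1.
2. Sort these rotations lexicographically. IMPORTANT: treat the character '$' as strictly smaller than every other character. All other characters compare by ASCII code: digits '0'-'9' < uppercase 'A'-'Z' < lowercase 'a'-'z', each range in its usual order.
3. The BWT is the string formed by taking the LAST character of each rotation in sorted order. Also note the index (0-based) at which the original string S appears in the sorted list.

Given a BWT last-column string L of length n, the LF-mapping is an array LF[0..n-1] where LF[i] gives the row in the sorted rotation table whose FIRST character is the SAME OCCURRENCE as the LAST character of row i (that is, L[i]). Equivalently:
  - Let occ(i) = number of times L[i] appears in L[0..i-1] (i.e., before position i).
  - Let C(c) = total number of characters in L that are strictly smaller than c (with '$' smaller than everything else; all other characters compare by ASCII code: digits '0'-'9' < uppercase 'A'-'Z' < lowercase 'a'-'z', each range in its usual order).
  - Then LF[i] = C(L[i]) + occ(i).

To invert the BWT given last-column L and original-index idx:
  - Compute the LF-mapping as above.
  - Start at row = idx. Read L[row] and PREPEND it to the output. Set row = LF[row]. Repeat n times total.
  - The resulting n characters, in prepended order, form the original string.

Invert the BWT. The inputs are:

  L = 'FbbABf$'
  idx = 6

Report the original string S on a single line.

LF mapping: 3 4 5 1 2 6 0
Walk LF starting at row 6, prepending L[row]:
  step 1: row=6, L[6]='$', prepend. Next row=LF[6]=0
  step 2: row=0, L[0]='F', prepend. Next row=LF[0]=3
  step 3: row=3, L[3]='A', prepend. Next row=LF[3]=1
  step 4: row=1, L[1]='b', prepend. Next row=LF[1]=4
  step 5: row=4, L[4]='B', prepend. Next row=LF[4]=2
  step 6: row=2, L[2]='b', prepend. Next row=LF[2]=5
  step 7: row=5, L[5]='f', prepend. Next row=LF[5]=6
Reversed output: fbBbAF$

Answer: fbBbAF$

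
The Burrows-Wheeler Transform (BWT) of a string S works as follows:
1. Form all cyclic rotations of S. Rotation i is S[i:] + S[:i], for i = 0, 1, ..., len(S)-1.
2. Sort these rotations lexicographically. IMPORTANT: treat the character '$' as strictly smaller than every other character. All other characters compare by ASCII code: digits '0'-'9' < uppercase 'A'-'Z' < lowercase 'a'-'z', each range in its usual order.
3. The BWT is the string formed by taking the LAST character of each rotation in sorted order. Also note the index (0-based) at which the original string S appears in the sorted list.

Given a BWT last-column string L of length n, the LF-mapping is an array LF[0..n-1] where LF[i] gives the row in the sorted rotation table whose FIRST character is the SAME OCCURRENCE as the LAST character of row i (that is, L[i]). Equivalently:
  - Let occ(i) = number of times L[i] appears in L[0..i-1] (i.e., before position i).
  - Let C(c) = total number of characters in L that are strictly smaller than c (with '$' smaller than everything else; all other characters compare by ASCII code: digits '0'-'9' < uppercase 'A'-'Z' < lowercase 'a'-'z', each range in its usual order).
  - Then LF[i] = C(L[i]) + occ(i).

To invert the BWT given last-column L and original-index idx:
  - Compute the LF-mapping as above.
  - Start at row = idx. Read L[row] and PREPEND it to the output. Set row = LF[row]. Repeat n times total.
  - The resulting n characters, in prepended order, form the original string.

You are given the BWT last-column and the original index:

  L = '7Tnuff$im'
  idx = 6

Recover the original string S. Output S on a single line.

LF mapping: 1 2 7 8 3 4 0 5 6
Walk LF starting at row 6, prepending L[row]:
  step 1: row=6, L[6]='$', prepend. Next row=LF[6]=0
  step 2: row=0, L[0]='7', prepend. Next row=LF[0]=1
  step 3: row=1, L[1]='T', prepend. Next row=LF[1]=2
  step 4: row=2, L[2]='n', prepend. Next row=LF[2]=7
  step 5: row=7, L[7]='i', prepend. Next row=LF[7]=5
  step 6: row=5, L[5]='f', prepend. Next row=LF[5]=4
  step 7: row=4, L[4]='f', prepend. Next row=LF[4]=3
  step 8: row=3, L[3]='u', prepend. Next row=LF[3]=8
  step 9: row=8, L[8]='m', prepend. Next row=LF[8]=6
Reversed output: muffinT7$

Answer: muffinT7$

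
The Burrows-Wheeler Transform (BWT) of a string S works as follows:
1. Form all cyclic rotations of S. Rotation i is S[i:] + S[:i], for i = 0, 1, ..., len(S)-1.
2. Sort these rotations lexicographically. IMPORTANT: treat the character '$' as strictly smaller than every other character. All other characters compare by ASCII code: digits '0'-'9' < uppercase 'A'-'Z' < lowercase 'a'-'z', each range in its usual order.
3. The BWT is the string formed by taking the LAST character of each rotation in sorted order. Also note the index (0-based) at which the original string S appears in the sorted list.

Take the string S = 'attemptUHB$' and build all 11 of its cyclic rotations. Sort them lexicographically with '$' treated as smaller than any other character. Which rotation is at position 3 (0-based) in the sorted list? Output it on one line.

Answer: UHB$attempt

Derivation:
All 11 rotations (rotation i = S[i:]+S[:i]):
  rot[0] = attemptUHB$
  rot[1] = ttemptUHB$a
  rot[2] = temptUHB$at
  rot[3] = emptUHB$att
  rot[4] = mptUHB$atte
  rot[5] = ptUHB$attem
  rot[6] = tUHB$attemp
  rot[7] = UHB$attempt
  rot[8] = HB$attemptU
  rot[9] = B$attemptUH
  rot[10] = $attemptUHB
Sorted (with $ < everything):
  sorted[0] = $attemptUHB
  sorted[1] = B$attemptUH
  sorted[2] = HB$attemptU
  sorted[3] = UHB$attempt
  sorted[4] = attemptUHB$
  sorted[5] = emptUHB$att
  sorted[6] = mptUHB$atte
  sorted[7] = ptUHB$attem
  sorted[8] = tUHB$attemp
  sorted[9] = temptUHB$at
  sorted[10] = ttemptUHB$a
sorted[3] = UHB$attempt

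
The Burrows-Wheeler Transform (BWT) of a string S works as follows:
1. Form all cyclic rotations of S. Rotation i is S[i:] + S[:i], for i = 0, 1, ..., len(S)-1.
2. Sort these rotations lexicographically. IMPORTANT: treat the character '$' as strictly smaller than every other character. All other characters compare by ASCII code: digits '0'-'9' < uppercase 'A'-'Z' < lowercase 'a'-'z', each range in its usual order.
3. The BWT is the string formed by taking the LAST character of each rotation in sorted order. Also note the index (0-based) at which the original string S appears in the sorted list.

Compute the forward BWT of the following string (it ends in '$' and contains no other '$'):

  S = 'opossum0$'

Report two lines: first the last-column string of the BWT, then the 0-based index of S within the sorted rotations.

All 9 rotations (rotation i = S[i:]+S[:i]):
  rot[0] = opossum0$
  rot[1] = possum0$o
  rot[2] = ossum0$op
  rot[3] = ssum0$opo
  rot[4] = sum0$opos
  rot[5] = um0$oposs
  rot[6] = m0$opossu
  rot[7] = 0$opossum
  rot[8] = $opossum0
Sorted (with $ < everything):
  sorted[0] = $opossum0  (last char: '0')
  sorted[1] = 0$opossum  (last char: 'm')
  sorted[2] = m0$opossu  (last char: 'u')
  sorted[3] = opossum0$  (last char: '$')
  sorted[4] = ossum0$op  (last char: 'p')
  sorted[5] = possum0$o  (last char: 'o')
  sorted[6] = ssum0$opo  (last char: 'o')
  sorted[7] = sum0$opos  (last char: 's')
  sorted[8] = um0$oposs  (last char: 's')
Last column: 0mu$pooss
Original string S is at sorted index 3

Answer: 0mu$pooss
3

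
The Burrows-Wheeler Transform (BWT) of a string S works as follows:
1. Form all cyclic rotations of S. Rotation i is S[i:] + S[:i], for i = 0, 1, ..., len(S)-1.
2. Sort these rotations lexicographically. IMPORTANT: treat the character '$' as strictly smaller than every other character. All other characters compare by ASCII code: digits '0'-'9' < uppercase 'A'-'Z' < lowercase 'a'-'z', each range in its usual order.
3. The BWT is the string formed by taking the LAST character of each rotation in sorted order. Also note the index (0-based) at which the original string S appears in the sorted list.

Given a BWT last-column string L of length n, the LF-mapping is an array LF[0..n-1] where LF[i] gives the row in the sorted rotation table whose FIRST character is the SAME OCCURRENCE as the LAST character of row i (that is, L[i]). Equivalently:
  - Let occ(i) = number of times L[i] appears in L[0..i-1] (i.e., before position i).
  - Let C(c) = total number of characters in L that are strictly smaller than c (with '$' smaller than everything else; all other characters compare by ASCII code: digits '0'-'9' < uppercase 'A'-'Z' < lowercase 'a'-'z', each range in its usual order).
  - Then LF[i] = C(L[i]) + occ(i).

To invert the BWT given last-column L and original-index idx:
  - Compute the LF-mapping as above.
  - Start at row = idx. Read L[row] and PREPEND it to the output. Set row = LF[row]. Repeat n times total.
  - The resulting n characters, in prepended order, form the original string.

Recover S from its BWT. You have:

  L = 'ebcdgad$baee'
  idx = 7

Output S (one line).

LF mapping: 8 3 5 6 11 1 7 0 4 2 9 10
Walk LF starting at row 7, prepending L[row]:
  step 1: row=7, L[7]='$', prepend. Next row=LF[7]=0
  step 2: row=0, L[0]='e', prepend. Next row=LF[0]=8
  step 3: row=8, L[8]='b', prepend. Next row=LF[8]=4
  step 4: row=4, L[4]='g', prepend. Next row=LF[4]=11
  step 5: row=11, L[11]='e', prepend. Next row=LF[11]=10
  step 6: row=10, L[10]='e', prepend. Next row=LF[10]=9
  step 7: row=9, L[9]='a', prepend. Next row=LF[9]=2
  step 8: row=2, L[2]='c', prepend. Next row=LF[2]=5
  step 9: row=5, L[5]='a', prepend. Next row=LF[5]=1
  step 10: row=1, L[1]='b', prepend. Next row=LF[1]=3
  step 11: row=3, L[3]='d', prepend. Next row=LF[3]=6
  step 12: row=6, L[6]='d', prepend. Next row=LF[6]=7
Reversed output: ddbacaeegbe$

Answer: ddbacaeegbe$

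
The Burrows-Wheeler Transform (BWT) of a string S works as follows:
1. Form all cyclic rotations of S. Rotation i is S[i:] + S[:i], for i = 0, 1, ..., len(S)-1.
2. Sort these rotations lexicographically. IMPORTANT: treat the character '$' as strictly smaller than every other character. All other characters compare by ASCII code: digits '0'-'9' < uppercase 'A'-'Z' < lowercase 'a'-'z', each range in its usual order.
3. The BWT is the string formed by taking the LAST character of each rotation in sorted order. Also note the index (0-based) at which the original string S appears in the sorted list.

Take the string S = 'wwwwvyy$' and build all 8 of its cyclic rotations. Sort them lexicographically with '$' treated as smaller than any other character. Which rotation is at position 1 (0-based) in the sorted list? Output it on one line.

Answer: vyy$wwww

Derivation:
All 8 rotations (rotation i = S[i:]+S[:i]):
  rot[0] = wwwwvyy$
  rot[1] = wwwvyy$w
  rot[2] = wwvyy$ww
  rot[3] = wvyy$www
  rot[4] = vyy$wwww
  rot[5] = yy$wwwwv
  rot[6] = y$wwwwvy
  rot[7] = $wwwwvyy
Sorted (with $ < everything):
  sorted[0] = $wwwwvyy
  sorted[1] = vyy$wwww
  sorted[2] = wvyy$www
  sorted[3] = wwvyy$ww
  sorted[4] = wwwvyy$w
  sorted[5] = wwwwvyy$
  sorted[6] = y$wwwwvy
  sorted[7] = yy$wwwwv
sorted[1] = vyy$wwww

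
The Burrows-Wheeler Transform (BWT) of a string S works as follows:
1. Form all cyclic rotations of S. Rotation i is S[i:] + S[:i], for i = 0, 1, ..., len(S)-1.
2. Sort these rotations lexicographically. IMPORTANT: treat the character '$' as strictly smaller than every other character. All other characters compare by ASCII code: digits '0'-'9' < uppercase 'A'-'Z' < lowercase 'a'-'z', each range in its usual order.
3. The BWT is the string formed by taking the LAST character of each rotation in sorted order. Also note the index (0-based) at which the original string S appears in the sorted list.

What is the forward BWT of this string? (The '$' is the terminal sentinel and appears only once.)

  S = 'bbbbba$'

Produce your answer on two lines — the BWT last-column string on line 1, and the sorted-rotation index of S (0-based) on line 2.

All 7 rotations (rotation i = S[i:]+S[:i]):
  rot[0] = bbbbba$
  rot[1] = bbbba$b
  rot[2] = bbba$bb
  rot[3] = bba$bbb
  rot[4] = ba$bbbb
  rot[5] = a$bbbbb
  rot[6] = $bbbbba
Sorted (with $ < everything):
  sorted[0] = $bbbbba  (last char: 'a')
  sorted[1] = a$bbbbb  (last char: 'b')
  sorted[2] = ba$bbbb  (last char: 'b')
  sorted[3] = bba$bbb  (last char: 'b')
  sorted[4] = bbba$bb  (last char: 'b')
  sorted[5] = bbbba$b  (last char: 'b')
  sorted[6] = bbbbba$  (last char: '$')
Last column: abbbbb$
Original string S is at sorted index 6

Answer: abbbbb$
6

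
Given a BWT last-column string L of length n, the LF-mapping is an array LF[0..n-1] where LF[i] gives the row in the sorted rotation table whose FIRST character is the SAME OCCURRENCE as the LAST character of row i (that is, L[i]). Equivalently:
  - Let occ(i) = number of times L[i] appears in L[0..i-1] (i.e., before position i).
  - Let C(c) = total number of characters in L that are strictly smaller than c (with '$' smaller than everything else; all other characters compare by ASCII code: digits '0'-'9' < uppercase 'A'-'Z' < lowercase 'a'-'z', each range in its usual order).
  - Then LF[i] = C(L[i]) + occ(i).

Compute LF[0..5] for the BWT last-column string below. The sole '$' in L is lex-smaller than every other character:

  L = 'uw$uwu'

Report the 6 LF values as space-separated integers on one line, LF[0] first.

Char counts: '$':1, 'u':3, 'w':2
C (first-col start): C('$')=0, C('u')=1, C('w')=4
L[0]='u': occ=0, LF[0]=C('u')+0=1+0=1
L[1]='w': occ=0, LF[1]=C('w')+0=4+0=4
L[2]='$': occ=0, LF[2]=C('$')+0=0+0=0
L[3]='u': occ=1, LF[3]=C('u')+1=1+1=2
L[4]='w': occ=1, LF[4]=C('w')+1=4+1=5
L[5]='u': occ=2, LF[5]=C('u')+2=1+2=3

Answer: 1 4 0 2 5 3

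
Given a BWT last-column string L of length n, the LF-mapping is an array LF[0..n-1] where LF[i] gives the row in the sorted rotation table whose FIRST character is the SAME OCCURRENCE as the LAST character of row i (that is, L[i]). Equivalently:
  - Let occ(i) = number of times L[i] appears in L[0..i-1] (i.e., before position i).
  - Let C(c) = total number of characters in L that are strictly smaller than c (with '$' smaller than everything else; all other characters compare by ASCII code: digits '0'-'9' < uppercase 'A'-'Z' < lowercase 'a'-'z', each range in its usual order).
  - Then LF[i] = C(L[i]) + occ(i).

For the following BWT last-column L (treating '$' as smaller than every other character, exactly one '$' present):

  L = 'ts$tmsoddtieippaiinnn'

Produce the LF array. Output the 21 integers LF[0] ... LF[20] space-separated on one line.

Answer: 18 16 0 19 9 17 13 2 3 20 5 4 6 14 15 1 7 8 10 11 12

Derivation:
Char counts: '$':1, 'a':1, 'd':2, 'e':1, 'i':4, 'm':1, 'n':3, 'o':1, 'p':2, 's':2, 't':3
C (first-col start): C('$')=0, C('a')=1, C('d')=2, C('e')=4, C('i')=5, C('m')=9, C('n')=10, C('o')=13, C('p')=14, C('s')=16, C('t')=18
L[0]='t': occ=0, LF[0]=C('t')+0=18+0=18
L[1]='s': occ=0, LF[1]=C('s')+0=16+0=16
L[2]='$': occ=0, LF[2]=C('$')+0=0+0=0
L[3]='t': occ=1, LF[3]=C('t')+1=18+1=19
L[4]='m': occ=0, LF[4]=C('m')+0=9+0=9
L[5]='s': occ=1, LF[5]=C('s')+1=16+1=17
L[6]='o': occ=0, LF[6]=C('o')+0=13+0=13
L[7]='d': occ=0, LF[7]=C('d')+0=2+0=2
L[8]='d': occ=1, LF[8]=C('d')+1=2+1=3
L[9]='t': occ=2, LF[9]=C('t')+2=18+2=20
L[10]='i': occ=0, LF[10]=C('i')+0=5+0=5
L[11]='e': occ=0, LF[11]=C('e')+0=4+0=4
L[12]='i': occ=1, LF[12]=C('i')+1=5+1=6
L[13]='p': occ=0, LF[13]=C('p')+0=14+0=14
L[14]='p': occ=1, LF[14]=C('p')+1=14+1=15
L[15]='a': occ=0, LF[15]=C('a')+0=1+0=1
L[16]='i': occ=2, LF[16]=C('i')+2=5+2=7
L[17]='i': occ=3, LF[17]=C('i')+3=5+3=8
L[18]='n': occ=0, LF[18]=C('n')+0=10+0=10
L[19]='n': occ=1, LF[19]=C('n')+1=10+1=11
L[20]='n': occ=2, LF[20]=C('n')+2=10+2=12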